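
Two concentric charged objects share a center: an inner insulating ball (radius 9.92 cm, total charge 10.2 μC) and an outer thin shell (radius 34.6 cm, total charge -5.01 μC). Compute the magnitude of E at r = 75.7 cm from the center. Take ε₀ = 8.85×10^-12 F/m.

Take a concentric spherical Gaussian surface of radius r = 75.7 cm (r > 34.6 cm, enclosing both).
Q_enc = (10.2 μC) + (-5.01 μC) = 5.19×10^-6 C.
Since E is radial and uniform over the Gaussian sphere, Φ = E·4πr² = Q_enc/ε₀.
E = |Q_enc|/(4πε₀r²) = (5.19×10^-6)/(4π·8.85×10^-12·(0.757)²) = 8.14e4 N/C.

|E| = 8.14e4 V/m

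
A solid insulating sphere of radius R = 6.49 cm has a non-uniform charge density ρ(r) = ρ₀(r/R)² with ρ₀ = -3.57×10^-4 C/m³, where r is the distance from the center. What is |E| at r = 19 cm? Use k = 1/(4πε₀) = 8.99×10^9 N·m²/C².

|E| ≈ 6.11×10^4 N/C

Use a concentric Gaussian sphere at r = 19 cm (r > R, all charge enclosed).
Q_enc = 4π ∫₀^R ρ₀(r'/R)^2 r'² dr' = 4πρ₀R³/5 = -2.453e-7 C.
Since E is radial and uniform over the Gaussian sphere, Φ = E·4πr² = Q_enc/ε₀.
E = k|Q_enc|/r² = (8.99×10^9)(2.453×10^-7)/(0.19)² = 6.11e4 N/C.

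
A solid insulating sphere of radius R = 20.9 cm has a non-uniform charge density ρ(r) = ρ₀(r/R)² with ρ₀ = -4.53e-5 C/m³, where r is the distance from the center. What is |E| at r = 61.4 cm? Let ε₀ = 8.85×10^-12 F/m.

Symmetry ⇒ E = E(r) r̂. Gaussian sphere of radius r = 61.4 cm (r > R, all charge enclosed).
Q_enc = 4π ∫₀^R ρ₀(r'/R)^2 r'² dr' = 4πρ₀R³/5 = -1.039×10^-6 C.
Applying ∮E·dA = Q_enc/ε₀ with Φ = E(4πr²):
E = |Q_enc|/(4πε₀r²) = (1.039×10^-6)/(4π·8.85×10^-12·(0.614)²) = 2.48e4 N/C.

E = 2.48×10^4 V/m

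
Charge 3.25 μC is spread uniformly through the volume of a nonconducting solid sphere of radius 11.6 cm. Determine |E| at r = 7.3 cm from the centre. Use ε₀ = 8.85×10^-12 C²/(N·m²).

|E| = 1.37×10^6 V/m

Take a concentric spherical Gaussian surface of radius r = 7.3 cm (r < R).
Only the charge within r is enclosed: Q_enc = Q·(r/R)³ = (3.25 μC)·(7.3 cm/11.6 cm)³ = 8.10×10^-7 C.
By Gauss's law, ∮E·dA = E·4πr² = Q_enc/ε₀.
E = |Q_enc|/(4πε₀r²) = (8.10e-7)/(4π·8.85×10^-12·(0.073)²) = 1.37×10^6 N/C.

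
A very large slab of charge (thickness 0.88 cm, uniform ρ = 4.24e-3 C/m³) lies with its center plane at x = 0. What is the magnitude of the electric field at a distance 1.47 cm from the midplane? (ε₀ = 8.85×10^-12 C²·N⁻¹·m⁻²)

|E| = 2.11×10^6 V/m

The point |x| = 1.47 cm lies outside the slab (half-thickness 0.0044 m). A symmetric pillbox spanning the full slab encloses Q_enc = ρ·d·A.
Flux = 2EA ⇒ E = |ρ|d/(2ε₀), independent of distance outside.
E = (4.24e-3)(0.0088)/(2·8.85×10^-12) = 2.11e6 N/C.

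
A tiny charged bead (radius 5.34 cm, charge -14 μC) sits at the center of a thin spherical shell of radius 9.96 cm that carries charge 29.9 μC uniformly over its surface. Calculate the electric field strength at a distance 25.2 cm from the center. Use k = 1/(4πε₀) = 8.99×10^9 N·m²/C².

Use a concentric Gaussian sphere at r = 25.2 cm (r > 9.96 cm, enclosing both).
Q_enc = (-14 μC) + (29.9 μC) = 1.59e-5 C.
By Gauss's law, ∮E·dA = E·4πr² = Q_enc/ε₀.
E = k|Q_enc|/r² = (8.99×10^9)(1.59e-5)/(0.252)² = 2.25×10^6 N/C.

2.25e6 N/C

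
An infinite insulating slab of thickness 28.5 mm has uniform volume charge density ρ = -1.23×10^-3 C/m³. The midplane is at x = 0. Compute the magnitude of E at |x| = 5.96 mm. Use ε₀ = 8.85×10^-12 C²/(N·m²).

By symmetry E is perpendicular to the slab. A Gaussian pillbox from −5.96 mm to +5.96 mm (face area A) lies entirely within the slab.
Q_enc = ρ·(2x)·A and flux = 2EA, so 2EA = 2ρxA/ε₀ ⇒ E = |ρ|x/ε₀.
E = (1.23×10^-3)(0.00596)/(8.85×10^-12) = 8.28×10^5 N/C.

E = 8.28e5 N/C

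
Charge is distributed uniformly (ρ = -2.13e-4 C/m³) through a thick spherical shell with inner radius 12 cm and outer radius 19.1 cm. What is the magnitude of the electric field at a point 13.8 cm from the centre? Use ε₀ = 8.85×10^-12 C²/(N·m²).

|E| = 3.79×10^5 N/C

Use a concentric Gaussian sphere at r = 13.8 cm (within the shell material, 12 cm < r < 19.1 cm).
Enclosed charge is the volume from a to r: Q_enc = (4π/3)ρ(r³ − a³) = -8.031×10^-7 C.
Gauss's law: E·4πr² = Q_enc/ε₀.
E = |Q_enc|/(4πε₀r²) = (8.031e-7)/(4π·8.85×10^-12·(0.138)²) = 3.79×10^5 N/C.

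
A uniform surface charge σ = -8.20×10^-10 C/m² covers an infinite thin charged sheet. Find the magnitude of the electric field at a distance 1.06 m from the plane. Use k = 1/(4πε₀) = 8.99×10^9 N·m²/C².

E ≈ 46.3 N/C

By planar symmetry E is perpendicular to the sheet and uniform; use a Gaussian pillbox with flat faces of area A on each side of the sheet.
Flux Φ = 2EA and Q_enc = σA, so 2EA = σA/ε₀ ⇒ E = |σ|/(2ε₀), independent of distance.
E = 2πk|σ| = 2π(8.99×10^9)(8.20×10^-10) = 46.3 N/C.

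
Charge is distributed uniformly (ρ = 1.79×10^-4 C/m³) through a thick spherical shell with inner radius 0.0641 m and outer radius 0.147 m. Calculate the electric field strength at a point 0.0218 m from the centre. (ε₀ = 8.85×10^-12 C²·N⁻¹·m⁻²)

Symmetry ⇒ E = E(r) r̂. Gaussian sphere of radius r = 0.0218 m (r < 0.0641 m, inside the empty cavity).
No charge is enclosed, so by Gauss's law E·4πr² = 0 ⇒ E = 0.

E = 0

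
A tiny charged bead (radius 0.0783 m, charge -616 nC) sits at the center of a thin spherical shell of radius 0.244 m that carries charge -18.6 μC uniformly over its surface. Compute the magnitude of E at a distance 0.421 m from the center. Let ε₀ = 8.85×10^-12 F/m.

9.75×10^5 N/C

Symmetry ⇒ E = E(r) r̂. Gaussian sphere of radius r = 0.421 m (r > 0.244 m, enclosing both).
Q_enc = (-616 nC) + (-18.6 μC) = -1.922e-5 C.
Since E is radial and uniform over the Gaussian sphere, Φ = E·4πr² = Q_enc/ε₀.
E = |Q_enc|/(4πε₀r²) = (1.922×10^-5)/(4π·8.85×10^-12·(0.421)²) = 9.75×10^5 N/C.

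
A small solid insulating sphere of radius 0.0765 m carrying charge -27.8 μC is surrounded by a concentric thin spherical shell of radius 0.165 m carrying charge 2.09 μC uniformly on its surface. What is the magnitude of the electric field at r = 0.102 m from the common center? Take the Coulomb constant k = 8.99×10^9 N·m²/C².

2.40×10^7 V/m

By spherical symmetry E is radial; choose a Gaussian sphere of radius r = 0.102 m (between the bodies, 0.0765 m < r < 0.165 m).
Only the inner charge is enclosed; the outer shell contributes nothing inside itself. Q_enc = -27.8 μC = -2.78×10^-5 C.
By Gauss's law, ∮E·dA = E·4πr² = Q_enc/ε₀.
E = k|Q_enc|/r² = (8.99×10^9)(2.78×10^-5)/(0.102)² = 2.40×10^7 N/C.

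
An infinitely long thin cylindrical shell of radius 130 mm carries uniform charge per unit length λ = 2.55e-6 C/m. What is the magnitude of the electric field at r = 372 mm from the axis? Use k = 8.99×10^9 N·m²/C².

Take a coaxial cylindrical Gaussian surface of radius r = 372 mm and length L (r > 130 mm).
The full line charge is enclosed: λ_enc = 2.55e-6 C/m.
Applying ∮E·dA = Q_enc/ε₀ with the end caps contributing no flux:
E = 2k|λ_enc|/r = 2(8.99×10^9)(2.55e-6)/(0.372) = 1.23e5 N/C.

|E| = 1.23×10^5 N/C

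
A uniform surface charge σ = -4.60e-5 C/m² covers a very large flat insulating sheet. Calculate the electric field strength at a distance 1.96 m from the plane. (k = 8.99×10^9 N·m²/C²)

The symmetry is planar: E is normal to the sheet and the same magnitude on both sides. Take a pillbox straddling the sheet with end-cap area A.
Flux Φ = 2EA and Q_enc = σA, so 2EA = σA/ε₀ ⇒ E = |σ|/(2ε₀), independent of distance.
E = 2πk|σ| = 2π(8.99×10^9)(4.60e-5) = 2.60e6 N/C.

E = 2.60×10^6 V/m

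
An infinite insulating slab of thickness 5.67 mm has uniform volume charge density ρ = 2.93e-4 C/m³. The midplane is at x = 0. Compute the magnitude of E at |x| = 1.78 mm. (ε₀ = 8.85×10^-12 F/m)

By symmetry E is perpendicular to the slab. A Gaussian pillbox from −1.78 mm to +1.78 mm (face area A) lies entirely within the slab.
Q_enc = ρ·(2x)·A and flux = 2EA, so 2EA = 2ρxA/ε₀ ⇒ E = |ρ|x/ε₀.
E = (2.93×10^-4)(0.00178)/(8.85×10^-12) = 5.89×10^4 N/C.

5.89×10^4 V/m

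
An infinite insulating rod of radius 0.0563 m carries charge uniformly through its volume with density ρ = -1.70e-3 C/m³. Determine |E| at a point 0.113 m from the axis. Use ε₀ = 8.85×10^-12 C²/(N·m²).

Coaxial Gaussian cylinder, radius r = 0.113 m, length L (r > 0.0563 m, full cross-section enclosed).
λ_enc = ρ·πR² = (-1.70×10^-3)π(0.0563)² = -1.693e-5 C/m.
By Gauss's law (flux through the curved wall only), E·2πrL = λ_enc L/ε₀.
E = |λ_enc|/(2πε₀r) = (1.693e-5)/(2π·8.85×10^-12·0.113) = 2.69e6 N/C.

E = 2.69e6 N/C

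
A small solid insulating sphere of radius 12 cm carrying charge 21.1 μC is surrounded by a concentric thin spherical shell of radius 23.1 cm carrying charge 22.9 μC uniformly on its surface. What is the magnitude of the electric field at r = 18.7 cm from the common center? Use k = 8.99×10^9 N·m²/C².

Take a concentric spherical Gaussian surface of radius r = 18.7 cm (between the bodies, 12 cm < r < 23.1 cm).
The shell at 23.1 cm lies outside the Gaussian surface, so Q_enc = 21.1 μC = 2.11×10^-5 C.
Gauss's law: E·4πr² = Q_enc/ε₀.
E = k|Q_enc|/r² = (8.99×10^9)(2.11×10^-5)/(0.187)² = 5.42×10^6 N/C.

E = 5.42×10^6 V/m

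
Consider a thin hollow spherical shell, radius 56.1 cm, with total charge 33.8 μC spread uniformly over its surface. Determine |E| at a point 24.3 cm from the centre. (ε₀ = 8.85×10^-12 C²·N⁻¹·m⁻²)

|E| = 0 V/m

Use a concentric Gaussian sphere at r = 24.3 cm (inside the shell, r < 56.1 cm).
No charge lies within this surface, so Q_enc = 0 and Gauss's law gives E·4πr² = 0 ⇒ E = 0.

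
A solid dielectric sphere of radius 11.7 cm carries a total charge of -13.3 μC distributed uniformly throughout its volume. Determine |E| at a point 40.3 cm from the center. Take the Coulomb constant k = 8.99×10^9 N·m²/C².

|E| ≈ 7.36×10^5 N/C

Take a concentric spherical Gaussian surface of radius r = 40.3 cm (r > R, so the entire charge is enclosed).
Q_enc = -13.3 μC = -1.33e-5 C.
Gauss's law: E·4πr² = Q_enc/ε₀.
E = k|Q_enc|/r² = (8.99×10^9)(1.33e-5)/(0.403)² = 7.36e5 N/C.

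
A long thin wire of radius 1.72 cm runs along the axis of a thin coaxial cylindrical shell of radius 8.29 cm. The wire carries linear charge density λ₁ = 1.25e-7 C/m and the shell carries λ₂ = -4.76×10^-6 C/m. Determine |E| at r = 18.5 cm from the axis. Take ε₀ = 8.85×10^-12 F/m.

Coaxial Gaussian cylinder, radius r = 18.5 cm, length L (r > 8.29 cm, enclosing both).
λ_enc = λ₁ + λ₂ = (1.25×10^-7) + (-4.76×10^-6) = -4.635e-6 C/m.
By Gauss's law (flux through the curved wall only), E·2πrL = λ_enc L/ε₀.
E = |λ_enc|/(2πε₀r) = (4.635e-6)/(2π·8.85×10^-12·0.185) = 4.51e5 N/C.

|E| ≈ 4.51×10^5 N/C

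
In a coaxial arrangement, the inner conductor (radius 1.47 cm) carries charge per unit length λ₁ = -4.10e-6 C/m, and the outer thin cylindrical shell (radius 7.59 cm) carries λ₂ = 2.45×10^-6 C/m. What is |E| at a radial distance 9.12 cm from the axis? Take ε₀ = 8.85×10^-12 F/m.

Coaxial Gaussian cylinder, radius r = 9.12 cm, length L (r > 7.59 cm, enclosing both).
λ_enc = λ₁ + λ₂ = (-4.10×10^-6) + (2.45×10^-6) = -1.65e-6 C/m.
By Gauss's law (flux through the curved wall only), E·2πrL = λ_enc L/ε₀.
E = |λ_enc|/(2πε₀r) = (1.65×10^-6)/(2π·8.85×10^-12·0.0912) = 3.25×10^5 N/C.

E ≈ 3.25×10^5 N/C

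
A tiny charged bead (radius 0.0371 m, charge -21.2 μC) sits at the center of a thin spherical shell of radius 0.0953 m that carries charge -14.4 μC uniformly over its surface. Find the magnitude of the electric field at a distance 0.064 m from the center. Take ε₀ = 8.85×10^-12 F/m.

4.65×10^7 N/C

Symmetry ⇒ E = E(r) r̂. Gaussian sphere of radius r = 0.064 m (between the bodies, 0.0371 m < r < 0.0953 m).
The shell at 0.0953 m lies outside the Gaussian surface, so Q_enc = -21.2 μC = -2.12×10^-5 C.
By Gauss's law, ∮E·dA = E·4πr² = Q_enc/ε₀.
E = |Q_enc|/(4πε₀r²) = (2.12×10^-5)/(4π·8.85×10^-12·(0.064)²) = 4.65×10^7 N/C.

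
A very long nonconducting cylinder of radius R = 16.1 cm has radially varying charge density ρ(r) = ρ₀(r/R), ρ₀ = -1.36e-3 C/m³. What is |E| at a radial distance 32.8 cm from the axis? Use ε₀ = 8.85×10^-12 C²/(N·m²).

Take a coaxial cylindrical Gaussian surface of radius r = 32.8 cm and length L (r > R, full charge per length enclosed).
λ_enc = 2π ∫₀^R ρ₀(r'/R)^1 r' dr' = 2πρ₀R²/3 = -7.383e-5 C/m.
Gauss's law: E·2πrL = λ_enc L/ε₀.
E = |λ_enc|/(2πε₀r) = (7.383×10^-5)/(2π·8.85×10^-12·0.328) = 4.05×10^6 N/C.

E = 4.05×10^6 N/C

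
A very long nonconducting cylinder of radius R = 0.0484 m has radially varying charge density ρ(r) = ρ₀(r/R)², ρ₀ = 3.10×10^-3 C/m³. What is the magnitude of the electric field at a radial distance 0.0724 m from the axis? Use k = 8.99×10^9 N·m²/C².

2.83e6 N/C

Coaxial Gaussian cylinder, radius r = 0.0724 m, length L (r > R, full charge per length enclosed).
λ_enc = 2π ∫₀^R ρ₀(r'/R)^2 r' dr' = 2πρ₀R²/4 = 1.141×10^-5 C/m.
Since E is radial and uniform over the curved surface, Φ = E·2πrL = Q_enc/ε₀ = λ_enc L/ε₀.
E = 2k|λ_enc|/r = 2(8.99×10^9)(1.141×10^-5)/(0.0724) = 2.83×10^6 N/C.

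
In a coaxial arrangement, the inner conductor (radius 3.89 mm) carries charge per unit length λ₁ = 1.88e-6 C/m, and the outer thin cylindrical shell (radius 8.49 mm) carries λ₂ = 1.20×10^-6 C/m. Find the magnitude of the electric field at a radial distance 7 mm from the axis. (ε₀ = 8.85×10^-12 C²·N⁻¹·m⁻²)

E = 4.83×10^6 V/m

By cylindrical symmetry E is radial; use a coaxial Gaussian cylinder of radius 7 mm and length L (between the conductors, 3.89 mm < r < 8.49 mm).
Only the inner wire is enclosed; the outer shell contributes nothing inside itself. λ_enc = λ₁ = 1.88×10^-6 C/m.
Applying ∮E·dA = Q_enc/ε₀ with the end caps contributing no flux:
E = |λ_enc|/(2πε₀r) = (1.88e-6)/(2π·8.85×10^-12·0.007) = 4.83×10^6 N/C.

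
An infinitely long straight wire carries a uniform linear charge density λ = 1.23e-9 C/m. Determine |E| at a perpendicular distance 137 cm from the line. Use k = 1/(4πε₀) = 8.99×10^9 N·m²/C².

16.1 V/m

By cylindrical symmetry E is radial; use a coaxial Gaussian cylinder of radius 137 cm and length L.
Q_enc = λL, so λ_enc = 1.23×10^-9 C/m.
Applying ∮E·dA = Q_enc/ε₀ with the end caps contributing no flux:
E = 2k|λ_enc|/r = 2(8.99×10^9)(1.23e-9)/(1.37) = 16.1 N/C.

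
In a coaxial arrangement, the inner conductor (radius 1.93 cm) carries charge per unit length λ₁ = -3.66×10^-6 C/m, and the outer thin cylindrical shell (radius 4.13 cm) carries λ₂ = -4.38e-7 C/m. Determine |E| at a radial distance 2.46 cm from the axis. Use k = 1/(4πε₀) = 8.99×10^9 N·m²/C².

E ≈ 2.68e6 N/C

Choose a coaxial cylinder of radius r = 2.46 cm (arbitrary length L) as the Gaussian surface (between the conductors, 1.93 cm < r < 4.13 cm).
Only the inner wire is enclosed; the outer shell contributes nothing inside itself. λ_enc = λ₁ = -3.66×10^-6 C/m.
Gauss's law: E·2πrL = λ_enc L/ε₀.
E = 2k|λ_enc|/r = 2(8.99×10^9)(3.66×10^-6)/(0.0246) = 2.68×10^6 N/C.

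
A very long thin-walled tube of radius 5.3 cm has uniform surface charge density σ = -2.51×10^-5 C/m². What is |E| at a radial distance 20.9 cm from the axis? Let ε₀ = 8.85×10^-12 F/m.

E = 7.19e5 N/C

Take a coaxial cylindrical Gaussian surface of radius r = 20.9 cm and length L (r > 5.3 cm).
The whole shell is enclosed: λ_enc = σ·2πR = (-2.51×10^-5)·2π·(0.053) = -8.359×10^-6 C/m.
By Gauss's law (flux through the curved wall only), E·2πrL = λ_enc L/ε₀.
E = |λ_enc|/(2πε₀r) = (8.359×10^-6)/(2π·8.85×10^-12·0.209) = 7.19×10^5 N/C.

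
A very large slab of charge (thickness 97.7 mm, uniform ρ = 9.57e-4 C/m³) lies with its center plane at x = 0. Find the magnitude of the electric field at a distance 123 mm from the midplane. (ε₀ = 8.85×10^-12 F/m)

The point |x| = 123 mm lies outside the slab (half-thickness 0.04885 m). A symmetric pillbox spanning the full slab encloses Q_enc = ρ·d·A.
Flux = 2EA ⇒ E = |ρ|d/(2ε₀), independent of distance outside.
E = (9.57×10^-4)(0.0977)/(2·8.85×10^-12) = 5.28×10^6 N/C.

5.28×10^6 V/m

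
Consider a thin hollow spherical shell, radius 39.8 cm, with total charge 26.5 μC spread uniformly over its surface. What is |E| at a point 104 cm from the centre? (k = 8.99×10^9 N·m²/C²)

By spherical symmetry E is radial; choose a Gaussian sphere of radius r = 104 cm (r > 39.8 cm).
The entire shell is enclosed: Q_enc = 2.65×10^-5 C.
Since E is radial and uniform over the Gaussian sphere, Φ = E·4πr² = Q_enc/ε₀.
E = k|Q_enc|/r² = (8.99×10^9)(2.65×10^-5)/(1.04)² = 2.20e5 N/C.

E ≈ 2.20×10^5 N/C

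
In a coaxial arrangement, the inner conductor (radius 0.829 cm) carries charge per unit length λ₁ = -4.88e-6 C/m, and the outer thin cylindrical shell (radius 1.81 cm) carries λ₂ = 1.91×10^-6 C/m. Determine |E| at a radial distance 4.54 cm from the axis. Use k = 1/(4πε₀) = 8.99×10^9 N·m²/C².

|E| ≈ 1.18×10^6 N/C

Coaxial Gaussian cylinder, radius r = 4.54 cm, length L (r > 1.81 cm, enclosing both).
λ_enc = λ₁ + λ₂ = (-4.88e-6) + (1.91e-6) = -2.97×10^-6 C/m.
By Gauss's law (flux through the curved wall only), E·2πrL = λ_enc L/ε₀.
E = 2k|λ_enc|/r = 2(8.99×10^9)(2.97e-6)/(0.0454) = 1.18×10^6 N/C.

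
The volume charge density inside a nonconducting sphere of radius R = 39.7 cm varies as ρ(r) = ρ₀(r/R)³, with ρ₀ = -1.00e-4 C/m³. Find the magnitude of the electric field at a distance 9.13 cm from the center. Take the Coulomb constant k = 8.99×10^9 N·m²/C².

Use a concentric Gaussian sphere at r = 9.13 cm (r < R).
Q_enc = ∫₀^r ρ(r')·4πr'² dr' = (4πρ₀/R³) ∫₀^r r'^5 dr' = 4πρ₀ r^6/(6·R³) = -1.939×10^-9 C.
Applying ∮E·dA = Q_enc/ε₀ with Φ = E(4πr²):
E = k|Q_enc|/r² = (8.99×10^9)(1.939e-9)/(0.0913)² = 2.09×10^3 N/C.

|E| ≈ 2.09×10^3 N/C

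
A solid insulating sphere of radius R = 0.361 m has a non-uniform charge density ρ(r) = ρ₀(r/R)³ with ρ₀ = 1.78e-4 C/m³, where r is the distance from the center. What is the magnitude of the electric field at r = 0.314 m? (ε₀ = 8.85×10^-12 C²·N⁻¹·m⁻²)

E = 6.93e5 V/m

Symmetry ⇒ E = E(r) r̂. Gaussian sphere of radius r = 0.314 m (r < R).
Integrate the density: Q_enc = 4π ∫₀^r ρ₀(r'/R)^3 r'² dr' = 4πρ₀ r^6/(6·R³) = 7.595e-6 C.
Gauss's law: E·4πr² = Q_enc/ε₀.
E = |Q_enc|/(4πε₀r²) = (7.595×10^-6)/(4π·8.85×10^-12·(0.314)²) = 6.93e5 N/C.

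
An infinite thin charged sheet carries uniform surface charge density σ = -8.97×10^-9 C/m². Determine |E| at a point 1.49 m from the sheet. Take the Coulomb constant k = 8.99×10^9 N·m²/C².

Choose a cylindrical pillbox piercing the sheet, end faces (area A) parallel to it.
Only the two end caps contribute flux: Φ = 2EA. With Q_enc = σA, Gauss's law gives E = |σ|/(2ε₀).
E = 2πk|σ| = 2π(8.99×10^9)(8.97e-9) = 507 N/C.

|E| ≈ 507 V/m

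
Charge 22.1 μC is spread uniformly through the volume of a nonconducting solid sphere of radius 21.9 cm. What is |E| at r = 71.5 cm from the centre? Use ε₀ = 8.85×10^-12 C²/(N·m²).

By spherical symmetry E is radial; choose a Gaussian sphere of radius r = 71.5 cm (r > R, so the entire charge is enclosed).
Q_enc = 22.1 μC = 2.21×10^-5 C.
By Gauss's law, ∮E·dA = E·4πr² = Q_enc/ε₀.
E = |Q_enc|/(4πε₀r²) = (2.21×10^-5)/(4π·8.85×10^-12·(0.715)²) = 3.89×10^5 N/C.

|E| = 3.89×10^5 N/C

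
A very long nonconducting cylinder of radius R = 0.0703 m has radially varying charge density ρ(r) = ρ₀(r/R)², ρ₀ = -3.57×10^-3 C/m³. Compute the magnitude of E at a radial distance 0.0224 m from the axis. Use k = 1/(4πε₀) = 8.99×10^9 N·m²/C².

Take a coaxial cylindrical Gaussian surface of radius r = 0.0224 m and length L (r < R).
Integrating ρ over the cross-section to radius r: λ_enc = (2πρ₀/R²) ∫₀^r r'^3 dr' = 2πρ₀ r^4/(4·R²) = -2.857×10^-7 C/m.
Since E is radial and uniform over the curved surface, Φ = E·2πrL = Q_enc/ε₀ = λ_enc L/ε₀.
E = 2k|λ_enc|/r = 2(8.99×10^9)(2.857×10^-7)/(0.0224) = 2.29×10^5 N/C.

E = 2.29e5 N/C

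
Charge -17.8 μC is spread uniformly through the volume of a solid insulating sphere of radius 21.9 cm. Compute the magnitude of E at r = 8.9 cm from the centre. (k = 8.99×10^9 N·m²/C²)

E = 1.36×10^6 N/C

Use a concentric Gaussian sphere at r = 8.9 cm (r < R).
For a uniform sphere the enclosed fraction is (r/R)³, so Q_enc = (-17.8 μC)(0.089/0.219)³ = -1.195×10^-6 C.
By Gauss's law, ∮E·dA = E·4πr² = Q_enc/ε₀.
E = k|Q_enc|/r² = (8.99×10^9)(1.195e-6)/(0.089)² = 1.36×10^6 N/C.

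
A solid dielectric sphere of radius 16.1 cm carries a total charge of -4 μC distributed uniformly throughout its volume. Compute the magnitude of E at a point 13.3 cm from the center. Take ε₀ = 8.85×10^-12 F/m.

|E| = 1.15×10^6 N/C

By spherical symmetry E is radial; choose a Gaussian sphere of radius r = 13.3 cm (r < R).
Only the charge within r is enclosed: Q_enc = Q·(r/R)³ = (-4 μC)·(13.3 cm/16.1 cm)³ = -2.255×10^-6 C.
Applying ∮E·dA = Q_enc/ε₀ with Φ = E(4πr²):
E = |Q_enc|/(4πε₀r²) = (2.255e-6)/(4π·8.85×10^-12·(0.133)²) = 1.15×10^6 N/C.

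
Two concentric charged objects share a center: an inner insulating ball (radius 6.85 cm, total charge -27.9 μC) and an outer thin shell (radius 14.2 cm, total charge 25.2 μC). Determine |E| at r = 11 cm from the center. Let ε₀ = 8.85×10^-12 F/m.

2.07×10^7 N/C

By spherical symmetry E is radial; choose a Gaussian sphere of radius r = 11 cm (between the bodies, 6.85 cm < r < 14.2 cm).
Only the inner charge is enclosed; the outer shell contributes nothing inside itself. Q_enc = -27.9 μC = -2.79e-5 C.
Since E is radial and uniform over the Gaussian sphere, Φ = E·4πr² = Q_enc/ε₀.
E = |Q_enc|/(4πε₀r²) = (2.79×10^-5)/(4π·8.85×10^-12·(0.11)²) = 2.07×10^7 N/C.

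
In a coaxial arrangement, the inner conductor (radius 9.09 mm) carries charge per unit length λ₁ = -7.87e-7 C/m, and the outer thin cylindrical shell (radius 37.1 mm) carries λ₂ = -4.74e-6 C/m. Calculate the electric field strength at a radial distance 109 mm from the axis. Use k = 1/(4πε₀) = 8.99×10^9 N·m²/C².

Coaxial Gaussian cylinder, radius r = 109 mm, length L (r > 37.1 mm, enclosing both).
λ_enc = λ₁ + λ₂ = (-7.87e-7) + (-4.74×10^-6) = -5.527×10^-6 C/m.
Applying ∮E·dA = Q_enc/ε₀ with the end caps contributing no flux:
E = 2k|λ_enc|/r = 2(8.99×10^9)(5.527×10^-6)/(0.109) = 9.12e5 N/C.

|E| ≈ 9.12e5 N/C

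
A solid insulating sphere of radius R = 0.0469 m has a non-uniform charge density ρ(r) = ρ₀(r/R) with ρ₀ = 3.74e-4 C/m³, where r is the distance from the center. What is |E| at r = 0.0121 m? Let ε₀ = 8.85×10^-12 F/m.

3.30e4 V/m

Use a concentric Gaussian sphere at r = 0.0121 m (r < R).
Integrate the density: Q_enc = 4π ∫₀^r ρ₀(r'/R)^1 r'² dr' = 4πρ₀ r^4/(4·R) = 5.37×10^-10 C.
Applying ∮E·dA = Q_enc/ε₀ with Φ = E(4πr²):
E = |Q_enc|/(4πε₀r²) = (5.37×10^-10)/(4π·8.85×10^-12·(0.0121)²) = 3.30e4 N/C.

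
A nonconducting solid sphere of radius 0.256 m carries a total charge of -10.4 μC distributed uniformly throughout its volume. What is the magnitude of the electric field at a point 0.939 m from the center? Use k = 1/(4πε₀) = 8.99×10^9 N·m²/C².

Use a concentric Gaussian sphere at r = 0.939 m (r > R, so the entire charge is enclosed).
Q_enc = -10.4 μC = -1.04×10^-5 C.
Gauss's law: E·4πr² = Q_enc/ε₀.
E = k|Q_enc|/r² = (8.99×10^9)(1.04e-5)/(0.939)² = 1.06×10^5 N/C.

E ≈ 1.06×10^5 N/C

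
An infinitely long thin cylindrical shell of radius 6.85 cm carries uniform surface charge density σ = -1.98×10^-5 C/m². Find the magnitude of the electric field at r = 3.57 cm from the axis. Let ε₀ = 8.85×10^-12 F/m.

By cylindrical symmetry E is radial; use a coaxial Gaussian cylinder of radius 3.57 cm and length L (r < 6.85 cm, inside the shell).
All the surface charge lies outside this cylinder: Q_enc = 0, hence E = 0.

|E| = 0 N/C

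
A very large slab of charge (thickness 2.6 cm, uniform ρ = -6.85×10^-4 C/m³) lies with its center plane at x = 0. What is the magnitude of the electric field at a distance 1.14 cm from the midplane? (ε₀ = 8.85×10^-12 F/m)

By symmetry E is perpendicular to the slab. A Gaussian pillbox from −1.14 cm to +1.14 cm (face area A) lies entirely within the slab.
Q_enc = ρ·(2x)·A and flux = 2EA, so 2EA = 2ρxA/ε₀ ⇒ E = |ρ|x/ε₀.
E = (6.85×10^-4)(0.0114)/(8.85×10^-12) = 8.82×10^5 N/C.

E ≈ 8.82e5 N/C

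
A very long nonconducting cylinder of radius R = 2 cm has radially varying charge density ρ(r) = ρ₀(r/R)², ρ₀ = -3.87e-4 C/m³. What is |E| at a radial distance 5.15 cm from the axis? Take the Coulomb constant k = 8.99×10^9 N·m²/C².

Choose a coaxial cylinder of radius r = 5.15 cm (arbitrary length L) as the Gaussian surface (r > R, full charge per length enclosed).
λ_enc = 2π ∫₀^R ρ₀(r'/R)^2 r' dr' = 2πρ₀R²/4 = -2.432×10^-7 C/m.
By Gauss's law (flux through the curved wall only), E·2πrL = λ_enc L/ε₀.
E = 2k|λ_enc|/r = 2(8.99×10^9)(2.432×10^-7)/(0.0515) = 8.49×10^4 N/C.

E = 8.49×10^4 V/m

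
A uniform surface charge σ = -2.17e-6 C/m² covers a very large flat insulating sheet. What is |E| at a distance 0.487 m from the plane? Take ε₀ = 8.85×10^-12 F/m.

Choose a cylindrical pillbox piercing the sheet, end faces (area A) parallel to it.
Flux Φ = 2EA and Q_enc = σA, so 2EA = σA/ε₀ ⇒ E = |σ|/(2ε₀), independent of distance.
E = |σ|/(2ε₀) = (2.17×10^-6)/(2·8.85×10^-12) = 1.23×10^5 N/C.

1.23×10^5 V/m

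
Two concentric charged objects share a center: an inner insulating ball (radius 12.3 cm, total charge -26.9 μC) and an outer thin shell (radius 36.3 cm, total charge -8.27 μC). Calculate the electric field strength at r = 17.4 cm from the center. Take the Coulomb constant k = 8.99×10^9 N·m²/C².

Use a concentric Gaussian sphere at r = 17.4 cm (between the bodies, 12.3 cm < r < 36.3 cm).
Only the inner charge is enclosed; the outer shell contributes nothing inside itself. Q_enc = -26.9 μC = -2.69×10^-5 C.
Applying ∮E·dA = Q_enc/ε₀ with Φ = E(4πr²):
E = k|Q_enc|/r² = (8.99×10^9)(2.69×10^-5)/(0.174)² = 7.99e6 N/C.

|E| ≈ 7.99e6 N/C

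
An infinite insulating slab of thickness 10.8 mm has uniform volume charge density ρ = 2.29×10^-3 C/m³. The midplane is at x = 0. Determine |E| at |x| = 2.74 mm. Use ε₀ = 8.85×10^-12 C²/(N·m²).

|E| = 7.09×10^5 V/m

By symmetry E is perpendicular to the slab. A Gaussian pillbox from −2.74 mm to +2.74 mm (face area A) lies entirely within the slab.
Q_enc = ρ·(2x)·A and flux = 2EA, so 2EA = 2ρxA/ε₀ ⇒ E = |ρ|x/ε₀.
E = (2.29×10^-3)(0.00274)/(8.85×10^-12) = 7.09e5 N/C.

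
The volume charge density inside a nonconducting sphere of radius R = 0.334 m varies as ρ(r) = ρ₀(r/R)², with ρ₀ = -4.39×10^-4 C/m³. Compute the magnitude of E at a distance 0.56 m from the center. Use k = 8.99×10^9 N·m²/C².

E = 1.18×10^6 N/C

Take a concentric spherical Gaussian surface of radius r = 0.56 m (r > R, all charge enclosed).
Q_enc = 4π ∫₀^R ρ₀(r'/R)^2 r'² dr' = 4πρ₀R³/5 = -4.111×10^-5 C.
Gauss's law: E·4πr² = Q_enc/ε₀.
E = k|Q_enc|/r² = (8.99×10^9)(4.111×10^-5)/(0.56)² = 1.18e6 N/C.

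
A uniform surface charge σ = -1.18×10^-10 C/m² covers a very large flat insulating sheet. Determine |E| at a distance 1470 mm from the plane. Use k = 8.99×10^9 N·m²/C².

6.67 N/C

By planar symmetry E is perpendicular to the sheet and uniform; use a Gaussian pillbox with flat faces of area A on each side of the sheet.
Flux Φ = 2EA and Q_enc = σA, so 2EA = σA/ε₀ ⇒ E = |σ|/(2ε₀), independent of distance.
E = 2πk|σ| = 2π(8.99×10^9)(1.18×10^-10) = 6.67 N/C.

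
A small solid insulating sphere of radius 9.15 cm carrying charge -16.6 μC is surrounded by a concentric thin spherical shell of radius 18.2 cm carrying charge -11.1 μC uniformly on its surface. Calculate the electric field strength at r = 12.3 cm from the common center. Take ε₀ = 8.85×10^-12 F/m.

|E| = 9.87×10^6 N/C

Take a concentric spherical Gaussian surface of radius r = 12.3 cm (between the bodies, 9.15 cm < r < 18.2 cm).
Only the inner charge is enclosed; the outer shell contributes nothing inside itself. Q_enc = -16.6 μC = -1.66e-5 C.
Since E is radial and uniform over the Gaussian sphere, Φ = E·4πr² = Q_enc/ε₀.
E = |Q_enc|/(4πε₀r²) = (1.66×10^-5)/(4π·8.85×10^-12·(0.123)²) = 9.87e6 N/C.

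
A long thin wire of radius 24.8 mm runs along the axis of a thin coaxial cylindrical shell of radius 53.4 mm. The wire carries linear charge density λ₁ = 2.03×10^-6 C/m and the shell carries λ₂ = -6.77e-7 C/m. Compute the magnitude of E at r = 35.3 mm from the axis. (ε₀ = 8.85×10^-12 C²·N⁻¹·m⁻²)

Choose a coaxial cylinder of radius r = 35.3 mm (arbitrary length L) as the Gaussian surface (between the conductors, 24.8 mm < r < 53.4 mm).
Only the inner wire is enclosed; the outer shell contributes nothing inside itself. λ_enc = λ₁ = 2.03×10^-6 C/m.
Gauss's law: E·2πrL = λ_enc L/ε₀.
E = |λ_enc|/(2πε₀r) = (2.03e-6)/(2π·8.85×10^-12·0.0353) = 1.03×10^6 N/C.

E ≈ 1.03×10^6 N/C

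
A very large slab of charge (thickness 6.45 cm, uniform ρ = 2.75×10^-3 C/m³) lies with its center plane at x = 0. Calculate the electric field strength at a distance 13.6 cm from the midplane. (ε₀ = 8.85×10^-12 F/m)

The point |x| = 13.6 cm lies outside the slab (half-thickness 0.03225 m). A symmetric pillbox spanning the full slab encloses Q_enc = ρ·d·A.
Flux = 2EA ⇒ E = |ρ|d/(2ε₀), independent of distance outside.
E = (2.75×10^-3)(0.0645)/(2·8.85×10^-12) = 1.00×10^7 N/C.

1.00e7 N/C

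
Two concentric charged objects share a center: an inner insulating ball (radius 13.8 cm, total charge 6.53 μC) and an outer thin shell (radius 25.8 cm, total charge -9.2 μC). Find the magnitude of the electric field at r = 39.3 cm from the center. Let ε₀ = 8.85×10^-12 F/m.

E = 1.55×10^5 V/m

Take a concentric spherical Gaussian surface of radius r = 39.3 cm (r > 25.8 cm, enclosing both).
Q_enc = (6.53 μC) + (-9.2 μC) = -2.67×10^-6 C.
Applying ∮E·dA = Q_enc/ε₀ with Φ = E(4πr²):
E = |Q_enc|/(4πε₀r²) = (2.67×10^-6)/(4π·8.85×10^-12·(0.393)²) = 1.55×10^5 N/C.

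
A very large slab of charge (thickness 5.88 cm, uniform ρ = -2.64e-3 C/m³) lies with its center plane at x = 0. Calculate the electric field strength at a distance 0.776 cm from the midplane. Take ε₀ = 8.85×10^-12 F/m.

By symmetry E is perpendicular to the slab. A Gaussian pillbox from −0.776 cm to +0.776 cm (face area A) lies entirely within the slab.
Q_enc = ρ·(2x)·A and flux = 2EA, so 2EA = 2ρxA/ε₀ ⇒ E = |ρ|x/ε₀.
E = (2.64×10^-3)(0.00776)/(8.85×10^-12) = 2.31×10^6 N/C.

2.31e6 V/m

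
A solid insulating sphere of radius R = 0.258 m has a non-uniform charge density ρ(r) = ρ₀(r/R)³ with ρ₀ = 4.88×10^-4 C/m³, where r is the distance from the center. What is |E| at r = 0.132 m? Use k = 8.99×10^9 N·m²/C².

E ≈ 1.62e5 V/m

Symmetry ⇒ E = E(r) r̂. Gaussian sphere of radius r = 0.132 m (r < R).
Q_enc = ∫₀^r ρ(r')·4πr'² dr' = (4πρ₀/R³) ∫₀^r r'^5 dr' = 4πρ₀ r^6/(6·R³) = 3.148e-7 C.
By Gauss's law, ∮E·dA = E·4πr² = Q_enc/ε₀.
E = k|Q_enc|/r² = (8.99×10^9)(3.148×10^-7)/(0.132)² = 1.62e5 N/C.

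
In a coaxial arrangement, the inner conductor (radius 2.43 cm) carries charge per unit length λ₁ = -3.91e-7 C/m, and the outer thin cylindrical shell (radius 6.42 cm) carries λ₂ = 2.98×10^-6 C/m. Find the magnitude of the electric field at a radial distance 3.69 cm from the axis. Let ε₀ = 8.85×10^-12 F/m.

1.91×10^5 N/C

Coaxial Gaussian cylinder, radius r = 3.69 cm, length L (between the conductors, 2.43 cm < r < 6.42 cm).
The shell at 6.42 cm lies outside the Gaussian surface, so λ_enc = λ₁ = -3.91×10^-7 C/m.
Since E is radial and uniform over the curved surface, Φ = E·2πrL = Q_enc/ε₀ = λ_enc L/ε₀.
E = |λ_enc|/(2πε₀r) = (3.91×10^-7)/(2π·8.85×10^-12·0.0369) = 1.91×10^5 N/C.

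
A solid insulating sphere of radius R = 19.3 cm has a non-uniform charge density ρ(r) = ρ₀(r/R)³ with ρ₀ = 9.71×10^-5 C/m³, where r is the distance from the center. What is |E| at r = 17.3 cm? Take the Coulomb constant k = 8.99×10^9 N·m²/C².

By spherical symmetry E is radial; choose a Gaussian sphere of radius r = 17.3 cm (r < R).
Q_enc = ∫₀^r ρ(r')·4πr'² dr' = (4πρ₀/R³) ∫₀^r r'^5 dr' = 4πρ₀ r^6/(6·R³) = 7.584×10^-7 C.
By Gauss's law, ∮E·dA = E·4πr² = Q_enc/ε₀.
E = k|Q_enc|/r² = (8.99×10^9)(7.584×10^-7)/(0.173)² = 2.28×10^5 N/C.

|E| = 2.28e5 N/C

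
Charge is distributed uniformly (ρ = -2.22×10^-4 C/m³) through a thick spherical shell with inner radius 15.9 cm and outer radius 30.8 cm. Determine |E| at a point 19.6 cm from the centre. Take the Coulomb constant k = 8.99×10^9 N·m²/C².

Symmetry ⇒ E = E(r) r̂. Gaussian sphere of radius r = 19.6 cm (within the shell material, 15.9 cm < r < 30.8 cm).
Only the shell between 15.9 cm and r is enclosed: Q_enc = ρ·(4π/3)(r³ − a³) = (-2.22×10^-4)·(4π/3)·((0.196)³ − (0.159)³) = -3.264e-6 C.
Applying ∮E·dA = Q_enc/ε₀ with Φ = E(4πr²):
E = k|Q_enc|/r² = (8.99×10^9)(3.264e-6)/(0.196)² = 7.64×10^5 N/C.

|E| = 7.64×10^5 N/C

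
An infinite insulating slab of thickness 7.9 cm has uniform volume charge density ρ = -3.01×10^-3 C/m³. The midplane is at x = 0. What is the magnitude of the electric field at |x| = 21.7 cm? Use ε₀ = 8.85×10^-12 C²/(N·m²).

The point |x| = 21.7 cm lies outside the slab (half-thickness 0.0395 m). A symmetric pillbox spanning the full slab encloses Q_enc = ρ·d·A.
Flux = 2EA ⇒ E = |ρ|d/(2ε₀), independent of distance outside.
E = (3.01×10^-3)(0.079)/(2·8.85×10^-12) = 1.34×10^7 N/C.

E ≈ 1.34×10^7 N/C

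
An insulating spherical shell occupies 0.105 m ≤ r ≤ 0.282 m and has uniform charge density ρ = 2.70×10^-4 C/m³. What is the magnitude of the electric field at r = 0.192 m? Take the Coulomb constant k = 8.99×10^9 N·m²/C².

|E| = 1.63e6 N/C

Take a concentric spherical Gaussian surface of radius r = 0.192 m (within the shell material, 0.105 m < r < 0.282 m).
Only the shell between 0.105 m and r is enclosed: Q_enc = ρ·(4π/3)(r³ − a³) = (2.70×10^-4)·(4π/3)·((0.192)³ − (0.105)³) = 6.696×10^-6 C.
Applying ∮E·dA = Q_enc/ε₀ with Φ = E(4πr²):
E = k|Q_enc|/r² = (8.99×10^9)(6.696×10^-6)/(0.192)² = 1.63×10^6 N/C.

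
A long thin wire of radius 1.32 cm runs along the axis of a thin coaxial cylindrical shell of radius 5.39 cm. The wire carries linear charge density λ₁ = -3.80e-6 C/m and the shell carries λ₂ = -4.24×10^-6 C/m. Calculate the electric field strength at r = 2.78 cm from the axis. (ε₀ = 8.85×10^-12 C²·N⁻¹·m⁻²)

|E| = 2.46×10^6 N/C

Coaxial Gaussian cylinder, radius r = 2.78 cm, length L (between the conductors, 1.32 cm < r < 5.39 cm).
Only the inner wire is enclosed; the outer shell contributes nothing inside itself. λ_enc = λ₁ = -3.80e-6 C/m.
By Gauss's law (flux through the curved wall only), E·2πrL = λ_enc L/ε₀.
E = |λ_enc|/(2πε₀r) = (3.80e-6)/(2π·8.85×10^-12·0.0278) = 2.46e6 N/C.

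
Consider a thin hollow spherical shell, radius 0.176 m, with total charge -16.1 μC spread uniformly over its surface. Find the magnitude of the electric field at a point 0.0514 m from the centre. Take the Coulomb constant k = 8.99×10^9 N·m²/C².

Symmetry ⇒ E = E(r) r̂. Gaussian sphere of radius r = 0.0514 m (inside the shell, r < 0.176 m).
No charge lies within this surface, so Q_enc = 0 and Gauss's law gives E·4πr² = 0 ⇒ E = 0.

|E| = 0 N/C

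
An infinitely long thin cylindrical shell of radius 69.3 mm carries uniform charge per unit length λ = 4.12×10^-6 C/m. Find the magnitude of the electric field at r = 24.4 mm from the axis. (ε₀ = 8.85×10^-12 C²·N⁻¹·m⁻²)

E = 0

Choose a coaxial cylinder of radius r = 24.4 mm (arbitrary length L) as the Gaussian surface (r < 69.3 mm, inside the shell).
No charge is enclosed, so Gauss's law gives E·2πrL = 0 ⇒ E = 0.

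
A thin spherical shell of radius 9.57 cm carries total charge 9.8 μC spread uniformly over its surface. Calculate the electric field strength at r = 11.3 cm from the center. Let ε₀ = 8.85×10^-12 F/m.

Use a concentric Gaussian sphere at r = 11.3 cm (r > 9.57 cm).
The entire shell is enclosed: Q_enc = 9.80×10^-6 C.
By Gauss's law, ∮E·dA = E·4πr² = Q_enc/ε₀.
E = |Q_enc|/(4πε₀r²) = (9.80e-6)/(4π·8.85×10^-12·(0.113)²) = 6.90×10^6 N/C.

E ≈ 6.90×10^6 N/C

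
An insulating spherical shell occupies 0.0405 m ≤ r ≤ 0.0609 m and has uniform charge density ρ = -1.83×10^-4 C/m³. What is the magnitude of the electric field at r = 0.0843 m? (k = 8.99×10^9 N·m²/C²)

E ≈ 1.55×10^5 N/C

Use a concentric Gaussian sphere at r = 0.0843 m (r > 0.0609 m, enclosing the whole shell).
Q_enc = ρ·(4π/3)(b³ − a³) = (-1.83×10^-4)·(4π/3)·((0.0609)³ − (0.0405)³) = -1.222×10^-7 C.
Applying ∮E·dA = Q_enc/ε₀ with Φ = E(4πr²):
E = k|Q_enc|/r² = (8.99×10^9)(1.222×10^-7)/(0.0843)² = 1.55×10^5 N/C.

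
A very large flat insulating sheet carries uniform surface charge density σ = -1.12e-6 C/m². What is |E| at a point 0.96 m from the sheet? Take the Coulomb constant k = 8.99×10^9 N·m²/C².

By planar symmetry E is perpendicular to the sheet and uniform; use a Gaussian pillbox with flat faces of area A on each side of the sheet.
Flux Φ = 2EA and Q_enc = σA, so 2EA = σA/ε₀ ⇒ E = |σ|/(2ε₀), independent of distance.
E = 2πk|σ| = 2π(8.99×10^9)(1.12e-6) = 6.33e4 N/C.

E = 6.33×10^4 N/C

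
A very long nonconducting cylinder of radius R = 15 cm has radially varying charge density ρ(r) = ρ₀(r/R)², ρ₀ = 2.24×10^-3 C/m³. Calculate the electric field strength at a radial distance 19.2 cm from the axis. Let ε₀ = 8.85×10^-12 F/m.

7.42e6 N/C

By cylindrical symmetry E is radial; use a coaxial Gaussian cylinder of radius 19.2 cm and length L (r > R, full charge per length enclosed).
λ_enc = 2π ∫₀^R ρ₀(r'/R)^2 r' dr' = 2πρ₀R²/4 = 7.917×10^-5 C/m.
By Gauss's law (flux through the curved wall only), E·2πrL = λ_enc L/ε₀.
E = |λ_enc|/(2πε₀r) = (7.917e-5)/(2π·8.85×10^-12·0.192) = 7.42×10^6 N/C.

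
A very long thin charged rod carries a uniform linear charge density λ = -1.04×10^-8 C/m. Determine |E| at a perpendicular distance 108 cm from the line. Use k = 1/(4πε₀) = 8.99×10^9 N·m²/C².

Take a coaxial cylindrical Gaussian surface of radius r = 108 cm and length L.
Q_enc = λL, so λ_enc = -1.04×10^-8 C/m.
By Gauss's law (flux through the curved wall only), E·2πrL = λ_enc L/ε₀.
E = 2k|λ_enc|/r = 2(8.99×10^9)(1.04×10^-8)/(1.08) = 173 N/C.

|E| ≈ 173 V/m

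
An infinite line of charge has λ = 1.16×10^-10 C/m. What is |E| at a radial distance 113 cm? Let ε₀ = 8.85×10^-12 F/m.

By cylindrical symmetry E is radial; use a coaxial Gaussian cylinder of radius 113 cm and length L.
Q_enc = λL, so λ_enc = 1.16e-10 C/m.
Since E is radial and uniform over the curved surface, Φ = E·2πrL = Q_enc/ε₀ = λ_enc L/ε₀.
E = |λ_enc|/(2πε₀r) = (1.16×10^-10)/(2π·8.85×10^-12·1.13) = 1.85 N/C.

|E| = 1.85 N/C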